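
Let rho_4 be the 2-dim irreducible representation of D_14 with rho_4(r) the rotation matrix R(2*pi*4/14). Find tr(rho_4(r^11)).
chi_{rho_4}(r^11) = 2*cos(2*pi*4*11/14) = 2*cos(44*pi/7)

Details: rho_4(r^11) is rotation by angle 2*pi*4*11/14, whose trace is 2*cos(2*pi*4*11/14) = 2*cos(44*pi/7).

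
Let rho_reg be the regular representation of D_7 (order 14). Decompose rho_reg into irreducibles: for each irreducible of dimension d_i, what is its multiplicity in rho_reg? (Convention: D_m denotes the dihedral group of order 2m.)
Each irreducible V_i of dimension d_i appears with multiplicity d_i, i.e. rho_reg = (direct sum over all irreducibles V_i) d_i V_i. The irreducible dimensions for D_7 are 1, 1, 2, 2, 2: 2 irreducibles of dimension 1, each with multiplicity 1; 3 irreducibles of dimension 2, each with multiplicity 2. Total dimension 2*1*1 + 3*2*2 = 14 = |G|.

Proof sketch: General theorem: in the regular representation of a finite group G, each irreducible appears with multiplicity equal to its dimension. Check: dim(rho_reg) = sum d_i^2 = 1 + 1 + 4 + 4 + 4 = 14 = |G|.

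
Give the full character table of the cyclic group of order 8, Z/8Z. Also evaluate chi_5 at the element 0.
Character table of Z/8Z (irreps indexed chi_0,...,chi_7 with chi_k(m) = zeta_8^(k*m), zeta_8 = exp(2*pi*i/8)):
  irrep \ class  {0} (size 1)  {1} (size 1)    {2} (size 1)  {3} (size 1)    {4} (size 1)  {5} (size 1)    {6} (size 1)  {7} (size 1)  
  chi_0          1             1               1             1               1             1               1             1             
  chi_1          1             exp(I*pi/4)     I             exp(3*I*pi/4)   -1            exp(-3*I*pi/4)  -I            exp(-I*pi/4)  
  chi_2          1             I               -1            -I              1             I               -1            -I            
  chi_3          1             exp(3*I*pi/4)   -I            exp(I*pi/4)     -1            exp(-I*pi/4)    I             exp(-3*I*pi/4)
  chi_4          1             -1              1             -1              1             -1              1             -1            
  chi_5          1             exp(-3*I*pi/4)  I             exp(-I*pi/4)    -1            exp(I*pi/4)     -I            exp(3*I*pi/4) 
  chi_6          1             -I              -1            I               1             -I              -1            I             
  chi_7          1             exp(-I*pi/4)    -I            exp(-3*I*pi/4)  -1            exp(3*I*pi/4)   I             exp(I*pi/4)   

Spot check: chi_5(0) = zeta_8^(5*0) = zeta_8^0 = 1.

Justification: Z/8Z is abelian, so all 8 irreducible complex representations are 1-dimensional. They are given by chi_k(m) = zeta_8^(k*m) for k = 0,...,7. Row orthogonality: sum_m chi_k(m) conj(chi_l(m)) = 8 * [k = l].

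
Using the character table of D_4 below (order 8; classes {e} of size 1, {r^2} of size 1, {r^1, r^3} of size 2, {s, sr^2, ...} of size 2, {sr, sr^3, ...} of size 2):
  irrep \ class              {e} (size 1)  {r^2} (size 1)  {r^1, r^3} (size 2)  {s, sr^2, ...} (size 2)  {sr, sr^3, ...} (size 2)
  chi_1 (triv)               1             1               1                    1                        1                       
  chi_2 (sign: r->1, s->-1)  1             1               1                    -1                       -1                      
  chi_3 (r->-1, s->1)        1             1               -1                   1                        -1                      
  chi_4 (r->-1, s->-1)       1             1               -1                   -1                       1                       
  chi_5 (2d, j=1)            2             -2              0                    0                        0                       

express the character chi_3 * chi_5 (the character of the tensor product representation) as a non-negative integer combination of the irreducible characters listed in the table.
chi_3 tensor chi_5 = chi_5 (all other irreducibles have multiplicity 0).

Derivation: The character of a tensor product is the pointwise product (chi_3 * chi_5)(C) = chi_3(C) * chi_5(C):
  {e}: (1)*(2), {r^2}: (1)*(-2), {r^1, r^3}: (-1)*(0), {s, sr^2, ...}: (1)*(0), {sr, sr^3, ...}: (-1)*(0)
so (chi_3 * chi_5) takes values
  {e} -> 2, {r^2} -> -2, {r^1, r^3} -> 0, {s, sr^2, ...} -> 0, {sr, sr^3, ...} -> 0.
Now take the inner product of this character with each irreducible chi from the table, <chi_3*chi_5, chi> = (1/8) sum_C |C| (chi_3*chi_5)(C) conj(chi(C)):
  <chi_3*chi_5, chi_1> = (1/8)[1*(2)*conj(1) + 1*(-2)*conj(1) + 2*(0)*conj(1) + 2*(0)*conj(1) + 2*(0)*conj(1)]
      = (1/8)[(2) + (-2) + (0) + (0) + (0)] = 0/8 = 0
  <chi_3*chi_5, chi_2> = (1/8)[1*(2)*conj(1) + 1*(-2)*conj(1) + 2*(0)*conj(1) + 2*(0)*conj(-1) + 2*(0)*conj(-1)]
      = (1/8)[(2) + (-2) + (0) + (0) + (0)] = 0/8 = 0
  <chi_3*chi_5, chi_3> = (1/8)[1*(2)*conj(1) + 1*(-2)*conj(1) + 2*(0)*conj(-1) + 2*(0)*conj(1) + 2*(0)*conj(-1)]
      = (1/8)[(2) + (-2) + (0) + (0) + (0)] = 0/8 = 0
  <chi_3*chi_5, chi_4> = (1/8)[1*(2)*conj(1) + 1*(-2)*conj(1) + 2*(0)*conj(-1) + 2*(0)*conj(-1) + 2*(0)*conj(1)]
      = (1/8)[(2) + (-2) + (0) + (0) + (0)] = 0/8 = 0
  <chi_3*chi_5, chi_5> = (1/8)[1*(2)*conj(2) + 1*(-2)*conj(-2) + 2*(0)*conj(0) + 2*(0)*conj(0) + 2*(0)*conj(0)]
      = (1/8)[(4) + (4) + (0) + (0) + (0)] = 8/8 = 1
Hence the multiplicities are chi_5: 1. Dimension check: dim(chi_3)*dim(chi_5) = 1*2 = 2 and sum (mult * dim) = 1*2 = 2.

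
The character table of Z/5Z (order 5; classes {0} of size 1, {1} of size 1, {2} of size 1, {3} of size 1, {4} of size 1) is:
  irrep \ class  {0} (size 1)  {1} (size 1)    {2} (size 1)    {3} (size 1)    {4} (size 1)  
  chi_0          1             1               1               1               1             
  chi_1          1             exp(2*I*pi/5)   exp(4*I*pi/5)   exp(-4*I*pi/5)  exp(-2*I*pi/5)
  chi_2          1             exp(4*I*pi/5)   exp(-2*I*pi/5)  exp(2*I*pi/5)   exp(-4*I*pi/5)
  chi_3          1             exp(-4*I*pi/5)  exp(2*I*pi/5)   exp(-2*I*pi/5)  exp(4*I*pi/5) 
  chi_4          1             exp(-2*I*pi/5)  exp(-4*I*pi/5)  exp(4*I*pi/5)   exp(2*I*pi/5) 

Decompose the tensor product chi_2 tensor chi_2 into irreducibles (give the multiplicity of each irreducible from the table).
chi_2 tensor chi_2 = chi_4 (all other irreducibles have multiplicity 0).

Working: The character of a tensor product is the pointwise product (chi_2 * chi_2)(C) = chi_2(C) * chi_2(C):
  {0}: (1)*(1), {1}: (exp(4*I*pi/5))*(exp(4*I*pi/5)), {2}: (exp(-2*I*pi/5))*(exp(-2*I*pi/5)), {3}: (exp(2*I*pi/5))*(exp(2*I*pi/5)), {4}: (exp(-4*I*pi/5))*(exp(-4*I*pi/5))
so (chi_2 * chi_2) takes values
  {0} -> 1, {1} -> exp(-2*I*pi/5), {2} -> exp(-4*I*pi/5), {3} -> exp(4*I*pi/5), {4} -> exp(2*I*pi/5).
Now take the inner product of this character with each irreducible chi from the table, <chi_2*chi_2, chi> = (1/5) sum_C |C| (chi_2*chi_2)(C) conj(chi(C)):
  <chi_2*chi_2, chi_0> = (1/5)[1*(1)*conj(1) + 1*(exp(-2*I*pi/5))*conj(1) + 1*(exp(-4*I*pi/5))*conj(1) + 1*(exp(4*I*pi/5))*conj(1) + 1*(exp(2*I*pi/5))*conj(1)]
      = (1/5)[(1) + (exp(-2*I*pi/5)) + (exp(-4*I*pi/5)) + (exp(4*I*pi/5)) + (exp(2*I*pi/5))] = 0/5 = 0
  <chi_2*chi_2, chi_1> = (1/5)[1*(1)*conj(1) + 1*(exp(-2*I*pi/5))*conj(exp(2*I*pi/5)) + 1*(exp(-4*I*pi/5))*conj(exp(4*I*pi/5)) + 1*(exp(4*I*pi/5))*conj(exp(-4*I*pi/5)) + 1*(exp(2*I*pi/5))*conj(exp(-2*I*pi/5))]
      = (1/5)[(1) + (exp(-4*I*pi/5)) + (exp(2*I*pi/5)) + (exp(-2*I*pi/5)) + (exp(4*I*pi/5))] = 0/5 = 0
  <chi_2*chi_2, chi_2> = (1/5)[1*(1)*conj(1) + 1*(exp(-2*I*pi/5))*conj(exp(4*I*pi/5)) + 1*(exp(-4*I*pi/5))*conj(exp(-2*I*pi/5)) + 1*(exp(4*I*pi/5))*conj(exp(2*I*pi/5)) + 1*(exp(2*I*pi/5))*conj(exp(-4*I*pi/5))]
      = (1/5)[(1) + (exp(4*I*pi/5)) + (exp(-2*I*pi/5)) + (exp(2*I*pi/5)) + (exp(-4*I*pi/5))] = 0/5 = 0
  <chi_2*chi_2, chi_3> = (1/5)[1*(1)*conj(1) + 1*(exp(-2*I*pi/5))*conj(exp(-4*I*pi/5)) + 1*(exp(-4*I*pi/5))*conj(exp(2*I*pi/5)) + 1*(exp(4*I*pi/5))*conj(exp(-2*I*pi/5)) + 1*(exp(2*I*pi/5))*conj(exp(4*I*pi/5))]
      = (1/5)[(1) + (exp(2*I*pi/5)) + (exp(4*I*pi/5)) + (exp(-4*I*pi/5)) + (exp(-2*I*pi/5))] = 0/5 = 0
  <chi_2*chi_2, chi_4> = (1/5)[1*(1)*conj(1) + 1*(exp(-2*I*pi/5))*conj(exp(-2*I*pi/5)) + 1*(exp(-4*I*pi/5))*conj(exp(-4*I*pi/5)) + 1*(exp(4*I*pi/5))*conj(exp(4*I*pi/5)) + 1*(exp(2*I*pi/5))*conj(exp(2*I*pi/5))]
      = (1/5)[(1) + (1) + (1) + (1) + (1)] = 5/5 = 1
(Exp terms are combined using exp(i*s)*conj(exp(i*t)) = exp(i*(s-t)), and sums of them are collapsed using the identity that for every m > 1 the m distinct m-th roots of unity sum to 0, e.g. 1 + exp(2*I*pi/3) + exp(-2*I*pi/3) = 0.)
Hence the multiplicities are chi_4: 1. Dimension check: dim(chi_2)*dim(chi_2) = 1*1 = 1 and sum (mult * dim) = 1*1 = 1.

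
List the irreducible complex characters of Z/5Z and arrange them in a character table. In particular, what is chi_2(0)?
Character table of Z/5Z (irreps indexed chi_0,...,chi_4 with chi_k(m) = zeta_5^(k*m), zeta_5 = exp(2*pi*i/5)):
  irrep \ class  {0} (size 1)  {1} (size 1)    {2} (size 1)    {3} (size 1)    {4} (size 1)  
  chi_0          1             1               1               1               1             
  chi_1          1             exp(2*I*pi/5)   exp(4*I*pi/5)   exp(-4*I*pi/5)  exp(-2*I*pi/5)
  chi_2          1             exp(4*I*pi/5)   exp(-2*I*pi/5)  exp(2*I*pi/5)   exp(-4*I*pi/5)
  chi_3          1             exp(-4*I*pi/5)  exp(2*I*pi/5)   exp(-2*I*pi/5)  exp(4*I*pi/5) 
  chi_4          1             exp(-2*I*pi/5)  exp(-4*I*pi/5)  exp(4*I*pi/5)   exp(2*I*pi/5) 

Spot check: chi_2(0) = zeta_5^(2*0) = zeta_5^0 = 1.

Justification: Z/5Z is abelian, so all 5 irreducible complex representations are 1-dimensional. They are given by chi_k(m) = zeta_5^(k*m) for k = 0,...,4. Row orthogonality: sum_m chi_k(m) conj(chi_l(m)) = 5 * [k = l].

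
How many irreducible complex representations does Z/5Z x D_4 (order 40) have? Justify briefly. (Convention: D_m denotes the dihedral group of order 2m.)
25

Derivation: The number of irreducible complex representations of a finite group equals its number of conjugacy classes. For a direct product, #classes(G x H) = #classes(G) * #classes(H). Z/5Z has 5 classes (abelian), D_4 has 5 classes, so 5 * 5 = 25, so Z/5Z x D_4 (order 40) has exactly 25 irreducible complex representations.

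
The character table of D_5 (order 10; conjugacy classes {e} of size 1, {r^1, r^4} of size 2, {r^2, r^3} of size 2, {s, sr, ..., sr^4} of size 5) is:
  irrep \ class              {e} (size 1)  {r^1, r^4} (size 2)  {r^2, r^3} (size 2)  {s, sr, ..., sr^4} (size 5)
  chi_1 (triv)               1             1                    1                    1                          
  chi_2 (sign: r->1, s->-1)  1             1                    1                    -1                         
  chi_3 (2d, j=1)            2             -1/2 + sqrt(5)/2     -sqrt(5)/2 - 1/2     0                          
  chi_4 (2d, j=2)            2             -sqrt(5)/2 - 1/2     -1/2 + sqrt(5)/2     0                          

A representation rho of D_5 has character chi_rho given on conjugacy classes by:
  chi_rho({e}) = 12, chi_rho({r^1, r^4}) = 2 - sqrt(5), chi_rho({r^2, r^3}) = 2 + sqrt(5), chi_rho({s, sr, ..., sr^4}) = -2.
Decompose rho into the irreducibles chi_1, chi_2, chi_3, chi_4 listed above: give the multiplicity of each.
Multiplicities: chi_1: 1, chi_2: 3, chi_3: 1, chi_4: 3.

Derivation: Use <chi_rho, chi> = (1/|G|) sum_C |C| * chi_rho(C) * conj(chi(C)) with |G| = 10 for each irreducible chi in the table:
  <chi_rho, chi_1> = (1/10)[1*(12)*conj(1) + 2*(2 - sqrt(5))*conj(1) + 2*(2 + sqrt(5))*conj(1) + 5*(-2)*conj(1)]
      = (1/10)[(12) + (4 - 2*sqrt(5)) + (4 + 2*sqrt(5)) + (-10)] = 10/10 = 1
  <chi_rho, chi_2> = (1/10)[1*(12)*conj(1) + 2*(2 - sqrt(5))*conj(1) + 2*(2 + sqrt(5))*conj(1) + 5*(-2)*conj(-1)]
      = (1/10)[(12) + (4 - 2*sqrt(5)) + (4 + 2*sqrt(5)) + (10)] = 30/10 = 3
  <chi_rho, chi_3> = (1/10)[1*(12)*conj(2) + 2*(2 - sqrt(5))*conj(-1/2 + sqrt(5)/2) + 2*(2 + sqrt(5))*conj(-sqrt(5)/2 - 1/2) + 5*(-2)*conj(0)]
      = (1/10)[(24) + (-7 + 3*sqrt(5)) + (-7 - 3*sqrt(5)) + (0)] = 10/10 = 1
  <chi_rho, chi_4> = (1/10)[1*(12)*conj(2) + 2*(2 - sqrt(5))*conj(-sqrt(5)/2 - 1/2) + 2*(2 + sqrt(5))*conj(-1/2 + sqrt(5)/2) + 5*(-2)*conj(0)]
      = (1/10)[(24) + (3 - sqrt(5)) + (sqrt(5) + 3) + (0)] = 30/10 = 3
Dimension check: dim(rho) = sum (mult * dim) = 1*1 + 3*1 + 1*2 + 3*2 = 12 = chi_rho(e) = 12.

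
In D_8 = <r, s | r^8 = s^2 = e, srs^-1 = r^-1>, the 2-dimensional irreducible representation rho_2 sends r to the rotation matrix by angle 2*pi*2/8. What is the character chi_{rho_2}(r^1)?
chi_{rho_2}(r^1) = 2*cos(2*pi*2*1/8) = 0

Proof sketch: rho_2(r^1) is rotation by angle 2*pi*2*1/8, whose trace is 2*cos(2*pi*2*1/8) = 0.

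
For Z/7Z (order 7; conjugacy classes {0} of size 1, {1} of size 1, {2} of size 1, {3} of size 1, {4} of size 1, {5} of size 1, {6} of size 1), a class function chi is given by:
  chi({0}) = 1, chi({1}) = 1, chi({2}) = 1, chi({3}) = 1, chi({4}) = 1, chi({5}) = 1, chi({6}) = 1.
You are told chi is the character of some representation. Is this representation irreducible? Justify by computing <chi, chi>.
Irreducible: <chi, chi> = 1.

Solution. <chi, chi> = (1/|G|) sum_C |C| * |chi(C)|^2 = (1/7)[1*|1|^2 + 1*|1|^2 + 1*|1|^2 + 1*|1|^2 + 1*|1|^2 + 1*|1|^2 + 1*|1|^2]
  = (1/7)[(1) + (1) + (1) + (1) + (1) + (1) + (1)] = 7/7 = 1.
(Exp terms are combined using exp(i*s)*conj(exp(i*t)) = exp(i*(s-t)), and sums of them are collapsed using the identity that for every m > 1 the m distinct m-th roots of unity sum to 0, e.g. 1 + exp(2*I*pi/3) + exp(-2*I*pi/3) = 0.)
A character is irreducible iff <chi, chi> = 1, so this representation is irreducible.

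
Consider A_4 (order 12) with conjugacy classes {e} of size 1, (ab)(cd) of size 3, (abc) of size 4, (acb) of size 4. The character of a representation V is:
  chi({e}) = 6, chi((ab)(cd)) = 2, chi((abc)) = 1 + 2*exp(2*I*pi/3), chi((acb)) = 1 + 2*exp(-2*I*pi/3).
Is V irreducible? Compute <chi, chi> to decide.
Not irreducible (reducible): <chi, chi> = 6 > 1.

Why: <chi, chi> = (1/|G|) sum_C |C| * |chi(C)|^2 = (1/12)[1*|6|^2 + 3*|2|^2 + 4*|1 + 2*exp(2*I*pi/3)|^2 + 4*|1 + 2*exp(-2*I*pi/3)|^2]
  = (1/12)[(36) + (12) + (12) + (12)] = 72/12 = 6.
(Exp terms are combined using exp(i*s)*conj(exp(i*t)) = exp(i*(s-t)), and sums of them are collapsed using the identity that for every m > 1 the m distinct m-th roots of unity sum to 0, e.g. 1 + exp(2*I*pi/3) + exp(-2*I*pi/3) = 0.)
A character is irreducible iff <chi, chi> = 1, so this representation is reducible.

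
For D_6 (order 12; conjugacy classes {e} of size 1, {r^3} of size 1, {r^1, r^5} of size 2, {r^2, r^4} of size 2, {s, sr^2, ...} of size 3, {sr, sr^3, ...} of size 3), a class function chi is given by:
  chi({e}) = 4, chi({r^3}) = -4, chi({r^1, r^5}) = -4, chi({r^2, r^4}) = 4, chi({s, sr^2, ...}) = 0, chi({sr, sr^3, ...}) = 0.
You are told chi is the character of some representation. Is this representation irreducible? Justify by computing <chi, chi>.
Not irreducible (reducible): <chi, chi> = 8 > 1.

Argument: <chi, chi> = (1/|G|) sum_C |C| * |chi(C)|^2 = (1/12)[1*|4|^2 + 1*|-4|^2 + 2*|-4|^2 + 2*|4|^2 + 3*|0|^2 + 3*|0|^2]
  = (1/12)[(16) + (16) + (32) + (32) + (0) + (0)] = 96/12 = 8.
A character is irreducible iff <chi, chi> = 1, so this representation is reducible.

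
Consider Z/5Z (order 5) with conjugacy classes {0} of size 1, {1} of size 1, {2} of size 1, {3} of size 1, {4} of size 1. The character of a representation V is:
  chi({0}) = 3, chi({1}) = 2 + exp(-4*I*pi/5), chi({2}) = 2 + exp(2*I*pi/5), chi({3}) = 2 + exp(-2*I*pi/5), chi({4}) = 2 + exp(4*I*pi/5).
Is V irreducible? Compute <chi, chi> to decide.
Not irreducible (reducible): <chi, chi> = 5 > 1.

Reasoning: <chi, chi> = (1/|G|) sum_C |C| * |chi(C)|^2 = (1/5)[1*|3|^2 + 1*|2 + exp(-4*I*pi/5)|^2 + 1*|2 + exp(2*I*pi/5)|^2 + 1*|2 + exp(-2*I*pi/5)|^2 + 1*|2 + exp(4*I*pi/5)|^2]
  = (1/5)[(9) + (5 + 2*exp(-4*I*pi/5) + 2*exp(4*I*pi/5)) + (5 + 2*exp(-2*I*pi/5) + 2*exp(2*I*pi/5)) + (5 + 2*exp(-2*I*pi/5) + 2*exp(2*I*pi/5)) + (5 + 2*exp(-4*I*pi/5) + 2*exp(4*I*pi/5))] = 25/5 = 5.
(Exp terms are combined using exp(i*s)*conj(exp(i*t)) = exp(i*(s-t)), and sums of them are collapsed using the identity that for every m > 1 the m distinct m-th roots of unity sum to 0, e.g. 1 + exp(2*I*pi/3) + exp(-2*I*pi/3) = 0.)
A character is irreducible iff <chi, chi> = 1, so this representation is reducible.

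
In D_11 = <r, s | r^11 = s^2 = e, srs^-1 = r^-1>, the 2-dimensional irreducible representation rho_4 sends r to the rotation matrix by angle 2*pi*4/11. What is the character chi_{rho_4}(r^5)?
chi_{rho_4}(r^5) = 2*cos(2*pi*4*5/11) = 2*cos(4*pi/11)

rho_4(r^5) is rotation by angle 2*pi*4*5/11, whose trace is 2*cos(2*pi*4*5/11) = 2*cos(4*pi/11).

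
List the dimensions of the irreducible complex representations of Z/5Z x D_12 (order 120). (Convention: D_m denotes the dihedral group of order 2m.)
Dimensions: 1, 1, 1, 1, 1, 1, 1, 1, 1, 1, 1, 1, 1, 1, 1, 1, 1, 1, 1, 1, 2, 2, 2, 2, 2, 2, 2, 2, 2, 2, 2, 2, 2, 2, 2, 2, 2, 2, 2, 2, 2, 2, 2, 2, 2

Proof sketch: There are 45 irreducibles (= number of conjugacy classes). Their dimensions d_i satisfy sum d_i^2 = |G| = 120: 1 + 1 + 1 + 1 + 1 + 1 + 1 + 1 + 1 + 1 + 1 + 1 + 1 + 1 + 1 + 1 + 1 + 1 + 1 + 1 + 4 + 4 + 4 + 4 + 4 + 4 + 4 + 4 + 4 + 4 + 4 + 4 + 4 + 4 + 4 + 4 + 4 + 4 + 4 + 4 + 4 + 4 + 4 + 4 + 4 = 120. (For the product with Z/5Z: each of the 5 1-dim characters of Z/5Z tensors with each irrep of D_12, giving 5 copies of each D_12-dimension.)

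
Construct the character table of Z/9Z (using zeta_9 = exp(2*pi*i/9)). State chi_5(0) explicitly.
Character table of Z/9Z (irreps indexed chi_0,...,chi_8 with chi_k(m) = zeta_9^(k*m), zeta_9 = exp(2*pi*i/9)):
  irrep \ class  {0} (size 1)  {1} (size 1)    {2} (size 1)    {3} (size 1)    {4} (size 1)    {5} (size 1)    {6} (size 1)    {7} (size 1)    {8} (size 1)  
  chi_0          1             1               1               1               1               1               1               1               1             
  chi_1          1             exp(2*I*pi/9)   exp(4*I*pi/9)   exp(2*I*pi/3)   exp(8*I*pi/9)   exp(-8*I*pi/9)  exp(-2*I*pi/3)  exp(-4*I*pi/9)  exp(-2*I*pi/9)
  chi_2          1             exp(4*I*pi/9)   exp(8*I*pi/9)   exp(-2*I*pi/3)  exp(-2*I*pi/9)  exp(2*I*pi/9)   exp(2*I*pi/3)   exp(-8*I*pi/9)  exp(-4*I*pi/9)
  chi_3          1             exp(2*I*pi/3)   exp(-2*I*pi/3)  1               exp(2*I*pi/3)   exp(-2*I*pi/3)  1               exp(2*I*pi/3)   exp(-2*I*pi/3)
  chi_4          1             exp(8*I*pi/9)   exp(-2*I*pi/9)  exp(2*I*pi/3)   exp(-4*I*pi/9)  exp(4*I*pi/9)   exp(-2*I*pi/3)  exp(2*I*pi/9)   exp(-8*I*pi/9)
  chi_5          1             exp(-8*I*pi/9)  exp(2*I*pi/9)   exp(-2*I*pi/3)  exp(4*I*pi/9)   exp(-4*I*pi/9)  exp(2*I*pi/3)   exp(-2*I*pi/9)  exp(8*I*pi/9) 
  chi_6          1             exp(-2*I*pi/3)  exp(2*I*pi/3)   1               exp(-2*I*pi/3)  exp(2*I*pi/3)   1               exp(-2*I*pi/3)  exp(2*I*pi/3) 
  chi_7          1             exp(-4*I*pi/9)  exp(-8*I*pi/9)  exp(2*I*pi/3)   exp(2*I*pi/9)   exp(-2*I*pi/9)  exp(-2*I*pi/3)  exp(8*I*pi/9)   exp(4*I*pi/9) 
  chi_8          1             exp(-2*I*pi/9)  exp(-4*I*pi/9)  exp(-2*I*pi/3)  exp(-8*I*pi/9)  exp(8*I*pi/9)   exp(2*I*pi/3)   exp(4*I*pi/9)   exp(2*I*pi/9) 

Spot check: chi_5(0) = zeta_9^(5*0) = zeta_9^0 = 1.

Justification: Z/9Z is abelian, so all 9 irreducible complex representations are 1-dimensional. They are given by chi_k(m) = zeta_9^(k*m) for k = 0,...,8. Row orthogonality: sum_m chi_k(m) conj(chi_l(m)) = 9 * [k = l].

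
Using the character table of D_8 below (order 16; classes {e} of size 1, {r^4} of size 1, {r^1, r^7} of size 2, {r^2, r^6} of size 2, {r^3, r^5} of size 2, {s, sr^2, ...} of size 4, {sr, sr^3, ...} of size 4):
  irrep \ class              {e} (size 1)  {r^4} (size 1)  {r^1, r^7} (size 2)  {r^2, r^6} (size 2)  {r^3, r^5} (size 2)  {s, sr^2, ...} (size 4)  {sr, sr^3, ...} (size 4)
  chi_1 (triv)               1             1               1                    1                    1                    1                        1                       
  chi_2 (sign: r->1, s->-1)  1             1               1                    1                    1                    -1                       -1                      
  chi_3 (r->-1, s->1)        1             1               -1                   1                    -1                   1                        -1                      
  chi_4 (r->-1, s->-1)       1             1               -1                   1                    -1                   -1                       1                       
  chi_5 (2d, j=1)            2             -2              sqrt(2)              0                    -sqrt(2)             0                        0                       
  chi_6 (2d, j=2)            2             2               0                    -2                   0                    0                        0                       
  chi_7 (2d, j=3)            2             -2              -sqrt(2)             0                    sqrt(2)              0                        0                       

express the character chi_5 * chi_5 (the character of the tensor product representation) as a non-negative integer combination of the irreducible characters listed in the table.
chi_5 tensor chi_5 = chi_1 + chi_2 + chi_6 (all other irreducibles have multiplicity 0).

Reasoning: The character of a tensor product is the pointwise product (chi_5 * chi_5)(C) = chi_5(C) * chi_5(C):
  {e}: (2)*(2), {r^4}: (-2)*(-2), {r^1, r^7}: (sqrt(2))*(sqrt(2)), {r^2, r^6}: (0)*(0), {r^3, r^5}: (-sqrt(2))*(-sqrt(2)), {s, sr^2, ...}: (0)*(0), {sr, sr^3, ...}: (0)*(0)
so (chi_5 * chi_5) takes values
  {e} -> 4, {r^4} -> 4, {r^1, r^7} -> 2, {r^2, r^6} -> 0, {r^3, r^5} -> 2, {s, sr^2, ...} -> 0, {sr, sr^3, ...} -> 0.
Now take the inner product of this character with each irreducible chi from the table, <chi_5*chi_5, chi> = (1/16) sum_C |C| (chi_5*chi_5)(C) conj(chi(C)):
  <chi_5*chi_5, chi_1> = (1/16)[1*(4)*conj(1) + 1*(4)*conj(1) + 2*(2)*conj(1) + 2*(0)*conj(1) + 2*(2)*conj(1) + 4*(0)*conj(1) + 4*(0)*conj(1)]
      = (1/16)[(4) + (4) + (4) + (0) + (4) + (0) + (0)] = 16/16 = 1
  <chi_5*chi_5, chi_2> = (1/16)[1*(4)*conj(1) + 1*(4)*conj(1) + 2*(2)*conj(1) + 2*(0)*conj(1) + 2*(2)*conj(1) + 4*(0)*conj(-1) + 4*(0)*conj(-1)]
      = (1/16)[(4) + (4) + (4) + (0) + (4) + (0) + (0)] = 16/16 = 1
  <chi_5*chi_5, chi_3> = (1/16)[1*(4)*conj(1) + 1*(4)*conj(1) + 2*(2)*conj(-1) + 2*(0)*conj(1) + 2*(2)*conj(-1) + 4*(0)*conj(1) + 4*(0)*conj(-1)]
      = (1/16)[(4) + (4) + (-4) + (0) + (-4) + (0) + (0)] = 0/16 = 0
  <chi_5*chi_5, chi_4> = (1/16)[1*(4)*conj(1) + 1*(4)*conj(1) + 2*(2)*conj(-1) + 2*(0)*conj(1) + 2*(2)*conj(-1) + 4*(0)*conj(-1) + 4*(0)*conj(1)]
      = (1/16)[(4) + (4) + (-4) + (0) + (-4) + (0) + (0)] = 0/16 = 0
  <chi_5*chi_5, chi_5> = (1/16)[1*(4)*conj(2) + 1*(4)*conj(-2) + 2*(2)*conj(sqrt(2)) + 2*(0)*conj(0) + 2*(2)*conj(-sqrt(2)) + 4*(0)*conj(0) + 4*(0)*conj(0)]
      = (1/16)[(8) + (-8) + (4*sqrt(2)) + (0) + (-4*sqrt(2)) + (0) + (0)] = 0/16 = 0
  <chi_5*chi_5, chi_6> = (1/16)[1*(4)*conj(2) + 1*(4)*conj(2) + 2*(2)*conj(0) + 2*(0)*conj(-2) + 2*(2)*conj(0) + 4*(0)*conj(0) + 4*(0)*conj(0)]
      = (1/16)[(8) + (8) + (0) + (0) + (0) + (0) + (0)] = 16/16 = 1
  <chi_5*chi_5, chi_7> = (1/16)[1*(4)*conj(2) + 1*(4)*conj(-2) + 2*(2)*conj(-sqrt(2)) + 2*(0)*conj(0) + 2*(2)*conj(sqrt(2)) + 4*(0)*conj(0) + 4*(0)*conj(0)]
      = (1/16)[(8) + (-8) + (-4*sqrt(2)) + (0) + (4*sqrt(2)) + (0) + (0)] = 0/16 = 0
Hence the multiplicities are chi_1: 1, chi_2: 1, chi_6: 1. Dimension check: dim(chi_5)*dim(chi_5) = 2*2 = 4 and sum (mult * dim) = 1*1 + 1*1 + 1*2 = 4.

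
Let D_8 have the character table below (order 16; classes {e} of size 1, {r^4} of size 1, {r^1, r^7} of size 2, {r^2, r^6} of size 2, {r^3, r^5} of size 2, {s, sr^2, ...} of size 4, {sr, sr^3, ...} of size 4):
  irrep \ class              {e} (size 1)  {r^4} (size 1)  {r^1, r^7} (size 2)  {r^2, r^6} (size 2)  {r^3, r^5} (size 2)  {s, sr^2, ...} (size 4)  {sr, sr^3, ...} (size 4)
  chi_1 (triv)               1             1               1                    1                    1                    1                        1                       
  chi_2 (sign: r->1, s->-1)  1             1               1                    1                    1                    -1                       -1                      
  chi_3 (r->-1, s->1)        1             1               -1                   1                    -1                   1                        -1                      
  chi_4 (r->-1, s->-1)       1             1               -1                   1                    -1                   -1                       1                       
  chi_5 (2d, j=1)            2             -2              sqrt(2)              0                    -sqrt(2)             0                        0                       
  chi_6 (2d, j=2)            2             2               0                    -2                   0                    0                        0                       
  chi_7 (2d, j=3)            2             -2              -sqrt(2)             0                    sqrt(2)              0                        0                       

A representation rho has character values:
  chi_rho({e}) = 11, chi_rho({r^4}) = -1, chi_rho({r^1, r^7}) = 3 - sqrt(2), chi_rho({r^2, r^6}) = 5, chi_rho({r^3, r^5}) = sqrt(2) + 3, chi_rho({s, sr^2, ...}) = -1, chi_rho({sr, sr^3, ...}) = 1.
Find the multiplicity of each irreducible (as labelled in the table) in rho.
Multiplicities: chi_1: 2, chi_2: 2, chi_3: 0, chi_4: 1, chi_5: 1, chi_6: 0, chi_7: 2.

Solution. Use <chi_rho, chi> = (1/|G|) sum_C |C| * chi_rho(C) * conj(chi(C)) with |G| = 16 for each irreducible chi in the table:
  <chi_rho, chi_1> = (1/16)[1*(11)*conj(1) + 1*(-1)*conj(1) + 2*(3 - sqrt(2))*conj(1) + 2*(5)*conj(1) + 2*(sqrt(2) + 3)*conj(1) + 4*(-1)*conj(1) + 4*(1)*conj(1)]
      = (1/16)[(11) + (-1) + (6 - 2*sqrt(2)) + (10) + (2*sqrt(2) + 6) + (-4) + (4)] = 32/16 = 2
  <chi_rho, chi_2> = (1/16)[1*(11)*conj(1) + 1*(-1)*conj(1) + 2*(3 - sqrt(2))*conj(1) + 2*(5)*conj(1) + 2*(sqrt(2) + 3)*conj(1) + 4*(-1)*conj(-1) + 4*(1)*conj(-1)]
      = (1/16)[(11) + (-1) + (6 - 2*sqrt(2)) + (10) + (2*sqrt(2) + 6) + (4) + (-4)] = 32/16 = 2
  <chi_rho, chi_3> = (1/16)[1*(11)*conj(1) + 1*(-1)*conj(1) + 2*(3 - sqrt(2))*conj(-1) + 2*(5)*conj(1) + 2*(sqrt(2) + 3)*conj(-1) + 4*(-1)*conj(1) + 4*(1)*conj(-1)]
      = (1/16)[(11) + (-1) + (-6 + 2*sqrt(2)) + (10) + (-6 - 2*sqrt(2)) + (-4) + (-4)] = 0/16 = 0
  <chi_rho, chi_4> = (1/16)[1*(11)*conj(1) + 1*(-1)*conj(1) + 2*(3 - sqrt(2))*conj(-1) + 2*(5)*conj(1) + 2*(sqrt(2) + 3)*conj(-1) + 4*(-1)*conj(-1) + 4*(1)*conj(1)]
      = (1/16)[(11) + (-1) + (-6 + 2*sqrt(2)) + (10) + (-6 - 2*sqrt(2)) + (4) + (4)] = 16/16 = 1
  <chi_rho, chi_5> = (1/16)[1*(11)*conj(2) + 1*(-1)*conj(-2) + 2*(3 - sqrt(2))*conj(sqrt(2)) + 2*(5)*conj(0) + 2*(sqrt(2) + 3)*conj(-sqrt(2)) + 4*(-1)*conj(0) + 4*(1)*conj(0)]
      = (1/16)[(22) + (2) + (-4 + 6*sqrt(2)) + (0) + (-6*sqrt(2) - 4) + (0) + (0)] = 16/16 = 1
  <chi_rho, chi_6> = (1/16)[1*(11)*conj(2) + 1*(-1)*conj(2) + 2*(3 - sqrt(2))*conj(0) + 2*(5)*conj(-2) + 2*(sqrt(2) + 3)*conj(0) + 4*(-1)*conj(0) + 4*(1)*conj(0)]
      = (1/16)[(22) + (-2) + (0) + (-20) + (0) + (0) + (0)] = 0/16 = 0
  <chi_rho, chi_7> = (1/16)[1*(11)*conj(2) + 1*(-1)*conj(-2) + 2*(3 - sqrt(2))*conj(-sqrt(2)) + 2*(5)*conj(0) + 2*(sqrt(2) + 3)*conj(sqrt(2)) + 4*(-1)*conj(0) + 4*(1)*conj(0)]
      = (1/16)[(22) + (2) + (4 - 6*sqrt(2)) + (0) + (4 + 6*sqrt(2)) + (0) + (0)] = 32/16 = 2
Dimension check: dim(rho) = sum (mult * dim) = 2*1 + 2*1 + 0*1 + 1*1 + 1*2 + 0*2 + 2*2 = 11 = chi_rho(e) = 11.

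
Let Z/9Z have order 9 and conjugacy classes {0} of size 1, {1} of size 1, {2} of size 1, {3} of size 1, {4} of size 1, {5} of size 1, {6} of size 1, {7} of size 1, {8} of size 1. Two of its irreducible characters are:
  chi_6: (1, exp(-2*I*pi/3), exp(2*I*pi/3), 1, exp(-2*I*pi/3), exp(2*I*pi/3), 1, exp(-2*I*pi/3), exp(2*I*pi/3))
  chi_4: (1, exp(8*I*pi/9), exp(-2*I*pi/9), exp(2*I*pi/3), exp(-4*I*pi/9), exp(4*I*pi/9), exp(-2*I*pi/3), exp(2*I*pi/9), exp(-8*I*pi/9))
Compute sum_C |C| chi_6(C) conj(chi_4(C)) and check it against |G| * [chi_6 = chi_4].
Sum = 0; so <chi_6, chi_4> = 0 (distinct irreducibles are orthogonal).

Reasoning: Compute term by term over conjugacy classes (|C| * chi_6(C) * conj(chi_4(C))):
  1*(1)*conj(1) + 1*(exp(-2*I*pi/3))*conj(exp(8*I*pi/9)) + 1*(exp(2*I*pi/3))*conj(exp(-2*I*pi/9)) + 1*(1)*conj(exp(2*I*pi/3)) + 1*(exp(-2*I*pi/3))*conj(exp(-4*I*pi/9)) + 1*(exp(2*I*pi/3))*conj(exp(4*I*pi/9)) + 1*(1)*conj(exp(-2*I*pi/3)) + 1*(exp(-2*I*pi/3))*conj(exp(2*I*pi/9)) + 1*(exp(2*I*pi/3))*conj(exp(-8*I*pi/9))
  = (1) + (exp(4*I*pi/9)) + (exp(8*I*pi/9)) + (exp(-2*I*pi/3)) + (exp(-2*I*pi/9)) + (exp(2*I*pi/9)) + (exp(2*I*pi/3)) + (exp(-8*I*pi/9)) + (exp(-4*I*pi/9))
  = 0.
(Exp terms are combined using exp(i*s)*conj(exp(i*t)) = exp(i*(s-t)), and sums of them are collapsed using the identity that for every m > 1 the m distinct m-th roots of unity sum to 0, e.g. 1 + exp(2*I*pi/3) + exp(-2*I*pi/3) = 0.)
Dividing by |G| = 9 gives 0/9 = 0, matching the row-orthogonality relation <chi_6, chi_4> = [chi_6 = chi_4].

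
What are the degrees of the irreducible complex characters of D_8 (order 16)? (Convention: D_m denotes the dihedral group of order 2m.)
Dimensions: 1, 1, 1, 1, 2, 2, 2

Working: There are 7 irreducibles (= number of conjugacy classes). Their dimensions d_i satisfy sum d_i^2 = |G| = 16: 1 + 1 + 1 + 1 + 4 + 4 + 4 = 16.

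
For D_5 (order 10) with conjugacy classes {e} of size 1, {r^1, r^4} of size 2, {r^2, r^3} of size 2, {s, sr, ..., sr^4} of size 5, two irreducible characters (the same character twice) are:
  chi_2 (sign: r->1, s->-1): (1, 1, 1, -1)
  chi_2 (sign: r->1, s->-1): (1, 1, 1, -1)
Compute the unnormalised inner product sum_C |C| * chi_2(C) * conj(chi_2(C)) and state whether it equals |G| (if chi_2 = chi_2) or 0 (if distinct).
Sum = 10 = |G| = 10; so <chi_2, chi_2> = 1 (norm-1 confirms irreducibility).

Explanation: Compute term by term over conjugacy classes (|C| * chi_2(C) * conj(chi_2(C))):
  1*(1)*conj(1) + 2*(1)*conj(1) + 2*(1)*conj(1) + 5*(-1)*conj(-1)
  = (1) + (2) + (2) + (5)
  = 10.
Dividing by |G| = 10 gives 10/10 = 1, matching the row-orthogonality relation <chi_2, chi_2> = [chi_2 = chi_2].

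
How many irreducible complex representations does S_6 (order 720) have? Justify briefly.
11

Derivation: The number of irreducible complex representations of a finite group equals its number of conjugacy classes. Conjugacy classes in S_6 correspond to cycle types, i.e. partitions of 6; there are p(6) = 11 of them, so S_6 (order 720) has exactly 11 irreducible complex representations.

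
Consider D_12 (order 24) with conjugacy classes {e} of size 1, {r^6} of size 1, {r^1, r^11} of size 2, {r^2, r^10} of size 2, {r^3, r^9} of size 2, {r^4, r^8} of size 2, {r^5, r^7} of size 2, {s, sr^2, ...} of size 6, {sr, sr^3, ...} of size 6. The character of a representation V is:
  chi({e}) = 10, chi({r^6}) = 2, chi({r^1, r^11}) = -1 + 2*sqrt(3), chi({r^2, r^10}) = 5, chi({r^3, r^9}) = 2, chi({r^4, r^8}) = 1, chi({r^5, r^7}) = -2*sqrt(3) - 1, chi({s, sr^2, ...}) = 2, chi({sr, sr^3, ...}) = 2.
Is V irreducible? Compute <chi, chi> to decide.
Not irreducible (reducible): <chi, chi> = 11 > 1.

Working: <chi, chi> = (1/|G|) sum_C |C| * |chi(C)|^2 = (1/24)[1*|10|^2 + 1*|2|^2 + 2*|-1 + 2*sqrt(3)|^2 + 2*|5|^2 + 2*|2|^2 + 2*|1|^2 + 2*|-2*sqrt(3) - 1|^2 + 6*|2|^2 + 6*|2|^2]
  = (1/24)[(100) + (4) + (26 - 8*sqrt(3)) + (50) + (8) + (2) + (8*sqrt(3) + 26) + (24) + (24)] = 264/24 = 11.
A character is irreducible iff <chi, chi> = 1, so this representation is reducible.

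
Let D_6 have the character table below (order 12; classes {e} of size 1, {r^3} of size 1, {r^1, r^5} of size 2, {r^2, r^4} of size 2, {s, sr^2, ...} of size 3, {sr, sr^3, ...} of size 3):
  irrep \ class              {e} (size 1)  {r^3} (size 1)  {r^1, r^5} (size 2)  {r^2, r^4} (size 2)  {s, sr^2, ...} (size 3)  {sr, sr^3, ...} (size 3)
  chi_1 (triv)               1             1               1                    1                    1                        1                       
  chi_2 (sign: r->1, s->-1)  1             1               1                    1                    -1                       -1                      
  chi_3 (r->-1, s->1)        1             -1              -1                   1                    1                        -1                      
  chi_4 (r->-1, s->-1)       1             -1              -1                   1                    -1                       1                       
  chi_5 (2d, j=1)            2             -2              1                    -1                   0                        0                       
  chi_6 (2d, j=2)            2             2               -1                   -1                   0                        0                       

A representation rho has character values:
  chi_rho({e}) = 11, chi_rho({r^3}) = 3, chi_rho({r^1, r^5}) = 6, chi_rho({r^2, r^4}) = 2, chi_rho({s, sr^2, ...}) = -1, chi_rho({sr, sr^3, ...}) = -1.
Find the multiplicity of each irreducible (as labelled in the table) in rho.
Multiplicities: chi_1: 2, chi_2: 3, chi_3: 0, chi_4: 0, chi_5: 2, chi_6: 1.

Details: Use <chi_rho, chi> = (1/|G|) sum_C |C| * chi_rho(C) * conj(chi(C)) with |G| = 12 for each irreducible chi in the table:
  <chi_rho, chi_1> = (1/12)[1*(11)*conj(1) + 1*(3)*conj(1) + 2*(6)*conj(1) + 2*(2)*conj(1) + 3*(-1)*conj(1) + 3*(-1)*conj(1)]
      = (1/12)[(11) + (3) + (12) + (4) + (-3) + (-3)] = 24/12 = 2
  <chi_rho, chi_2> = (1/12)[1*(11)*conj(1) + 1*(3)*conj(1) + 2*(6)*conj(1) + 2*(2)*conj(1) + 3*(-1)*conj(-1) + 3*(-1)*conj(-1)]
      = (1/12)[(11) + (3) + (12) + (4) + (3) + (3)] = 36/12 = 3
  <chi_rho, chi_3> = (1/12)[1*(11)*conj(1) + 1*(3)*conj(-1) + 2*(6)*conj(-1) + 2*(2)*conj(1) + 3*(-1)*conj(1) + 3*(-1)*conj(-1)]
      = (1/12)[(11) + (-3) + (-12) + (4) + (-3) + (3)] = 0/12 = 0
  <chi_rho, chi_4> = (1/12)[1*(11)*conj(1) + 1*(3)*conj(-1) + 2*(6)*conj(-1) + 2*(2)*conj(1) + 3*(-1)*conj(-1) + 3*(-1)*conj(1)]
      = (1/12)[(11) + (-3) + (-12) + (4) + (3) + (-3)] = 0/12 = 0
  <chi_rho, chi_5> = (1/12)[1*(11)*conj(2) + 1*(3)*conj(-2) + 2*(6)*conj(1) + 2*(2)*conj(-1) + 3*(-1)*conj(0) + 3*(-1)*conj(0)]
      = (1/12)[(22) + (-6) + (12) + (-4) + (0) + (0)] = 24/12 = 2
  <chi_rho, chi_6> = (1/12)[1*(11)*conj(2) + 1*(3)*conj(2) + 2*(6)*conj(-1) + 2*(2)*conj(-1) + 3*(-1)*conj(0) + 3*(-1)*conj(0)]
      = (1/12)[(22) + (6) + (-12) + (-4) + (0) + (0)] = 12/12 = 1
Dimension check: dim(rho) = sum (mult * dim) = 2*1 + 3*1 + 0*1 + 0*1 + 2*2 + 1*2 = 11 = chi_rho(e) = 11.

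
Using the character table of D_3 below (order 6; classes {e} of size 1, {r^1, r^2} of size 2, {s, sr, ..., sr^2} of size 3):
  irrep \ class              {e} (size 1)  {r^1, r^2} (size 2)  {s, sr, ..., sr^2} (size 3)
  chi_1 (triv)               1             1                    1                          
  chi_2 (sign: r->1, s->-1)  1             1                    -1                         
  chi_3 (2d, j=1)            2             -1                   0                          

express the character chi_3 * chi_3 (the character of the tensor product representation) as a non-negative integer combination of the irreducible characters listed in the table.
chi_3 tensor chi_3 = chi_1 + chi_2 + chi_3 (all other irreducibles have multiplicity 0).

The character of a tensor product is the pointwise product (chi_3 * chi_3)(C) = chi_3(C) * chi_3(C):
  {e}: (2)*(2), {r^1, r^2}: (-1)*(-1), {s, sr, ..., sr^2}: (0)*(0)
so (chi_3 * chi_3) takes values
  {e} -> 4, {r^1, r^2} -> 1, {s, sr, ..., sr^2} -> 0.
Now take the inner product of this character with each irreducible chi from the table, <chi_3*chi_3, chi> = (1/6) sum_C |C| (chi_3*chi_3)(C) conj(chi(C)):
  <chi_3*chi_3, chi_1> = (1/6)[1*(4)*conj(1) + 2*(1)*conj(1) + 3*(0)*conj(1)]
      = (1/6)[(4) + (2) + (0)] = 6/6 = 1
  <chi_3*chi_3, chi_2> = (1/6)[1*(4)*conj(1) + 2*(1)*conj(1) + 3*(0)*conj(-1)]
      = (1/6)[(4) + (2) + (0)] = 6/6 = 1
  <chi_3*chi_3, chi_3> = (1/6)[1*(4)*conj(2) + 2*(1)*conj(-1) + 3*(0)*conj(0)]
      = (1/6)[(8) + (-2) + (0)] = 6/6 = 1
Hence the multiplicities are chi_1: 1, chi_2: 1, chi_3: 1. Dimension check: dim(chi_3)*dim(chi_3) = 2*2 = 4 and sum (mult * dim) = 1*1 + 1*1 + 1*2 = 4.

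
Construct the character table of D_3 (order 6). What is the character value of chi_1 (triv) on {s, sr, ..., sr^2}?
Conjugacy classes: {e} of size 1, {r^1, r^2} of size 2, {s, sr, ..., sr^2} of size 3.
Character table:
  irrep \ class              {e} (size 1)  {r^1, r^2} (size 2)  {s, sr, ..., sr^2} (size 3)
  chi_1 (triv)               1             1                    1                          
  chi_2 (sign: r->1, s->-1)  1             1                    -1                         
  chi_3 (2d, j=1)            2             -1                   0                          

Spot check: chi_1 (triv) on {s, sr, ..., sr^2} = 1.

Justification: D_3 has order 2*3 = 6 with 3 conjugacy classes, hence 3 irreducibles. Sum of squared dims 1 + 1 + 4 = 6 = |G|. Linear characters come from the abelianisation; the 2-dimensional irreps have character r^k -> 2*cos(2*pi*j*k/3), reflections -> 0.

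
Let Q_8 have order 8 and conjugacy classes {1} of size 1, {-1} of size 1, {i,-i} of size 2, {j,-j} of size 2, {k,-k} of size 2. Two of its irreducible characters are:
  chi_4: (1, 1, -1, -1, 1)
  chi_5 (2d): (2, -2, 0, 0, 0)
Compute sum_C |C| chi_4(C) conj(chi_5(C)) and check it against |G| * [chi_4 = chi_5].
Sum = 0; so <chi_4, chi_5> = 0 (distinct irreducibles are orthogonal).

Why: Compute term by term over conjugacy classes (|C| * chi_4(C) * conj(chi_5(C))):
  1*(1)*conj(2) + 1*(1)*conj(-2) + 2*(-1)*conj(0) + 2*(-1)*conj(0) + 2*(1)*conj(0)
  = (2) + (-2) + (0) + (0) + (0)
  = 0.
Dividing by |G| = 8 gives 0/8 = 0, matching the row-orthogonality relation <chi_4, chi_5> = [chi_4 = chi_5].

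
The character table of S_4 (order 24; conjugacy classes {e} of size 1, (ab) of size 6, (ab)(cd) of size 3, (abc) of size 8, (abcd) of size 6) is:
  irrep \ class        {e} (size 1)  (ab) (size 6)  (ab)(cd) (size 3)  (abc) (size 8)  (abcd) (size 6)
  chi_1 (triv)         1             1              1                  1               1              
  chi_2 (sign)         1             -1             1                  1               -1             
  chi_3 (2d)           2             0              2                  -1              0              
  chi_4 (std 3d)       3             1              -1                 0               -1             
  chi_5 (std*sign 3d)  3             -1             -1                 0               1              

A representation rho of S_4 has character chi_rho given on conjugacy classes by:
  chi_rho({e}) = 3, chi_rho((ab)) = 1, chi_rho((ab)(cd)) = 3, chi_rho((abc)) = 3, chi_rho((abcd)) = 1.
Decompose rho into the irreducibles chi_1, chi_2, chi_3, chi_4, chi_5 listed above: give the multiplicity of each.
Multiplicities: chi_1: 2, chi_2: 1, chi_3: 0, chi_4: 0, chi_5: 0.

Argument: Use <chi_rho, chi> = (1/|G|) sum_C |C| * chi_rho(C) * conj(chi(C)) with |G| = 24 for each irreducible chi in the table:
  <chi_rho, chi_1> = (1/24)[1*(3)*conj(1) + 6*(1)*conj(1) + 3*(3)*conj(1) + 8*(3)*conj(1) + 6*(1)*conj(1)]
      = (1/24)[(3) + (6) + (9) + (24) + (6)] = 48/24 = 2
  <chi_rho, chi_2> = (1/24)[1*(3)*conj(1) + 6*(1)*conj(-1) + 3*(3)*conj(1) + 8*(3)*conj(1) + 6*(1)*conj(-1)]
      = (1/24)[(3) + (-6) + (9) + (24) + (-6)] = 24/24 = 1
  <chi_rho, chi_3> = (1/24)[1*(3)*conj(2) + 6*(1)*conj(0) + 3*(3)*conj(2) + 8*(3)*conj(-1) + 6*(1)*conj(0)]
      = (1/24)[(6) + (0) + (18) + (-24) + (0)] = 0/24 = 0
  <chi_rho, chi_4> = (1/24)[1*(3)*conj(3) + 6*(1)*conj(1) + 3*(3)*conj(-1) + 8*(3)*conj(0) + 6*(1)*conj(-1)]
      = (1/24)[(9) + (6) + (-9) + (0) + (-6)] = 0/24 = 0
  <chi_rho, chi_5> = (1/24)[1*(3)*conj(3) + 6*(1)*conj(-1) + 3*(3)*conj(-1) + 8*(3)*conj(0) + 6*(1)*conj(1)]
      = (1/24)[(9) + (-6) + (-9) + (0) + (6)] = 0/24 = 0
Dimension check: dim(rho) = sum (mult * dim) = 2*1 + 1*1 + 0*2 + 0*3 + 0*3 = 3 = chi_rho(e) = 3.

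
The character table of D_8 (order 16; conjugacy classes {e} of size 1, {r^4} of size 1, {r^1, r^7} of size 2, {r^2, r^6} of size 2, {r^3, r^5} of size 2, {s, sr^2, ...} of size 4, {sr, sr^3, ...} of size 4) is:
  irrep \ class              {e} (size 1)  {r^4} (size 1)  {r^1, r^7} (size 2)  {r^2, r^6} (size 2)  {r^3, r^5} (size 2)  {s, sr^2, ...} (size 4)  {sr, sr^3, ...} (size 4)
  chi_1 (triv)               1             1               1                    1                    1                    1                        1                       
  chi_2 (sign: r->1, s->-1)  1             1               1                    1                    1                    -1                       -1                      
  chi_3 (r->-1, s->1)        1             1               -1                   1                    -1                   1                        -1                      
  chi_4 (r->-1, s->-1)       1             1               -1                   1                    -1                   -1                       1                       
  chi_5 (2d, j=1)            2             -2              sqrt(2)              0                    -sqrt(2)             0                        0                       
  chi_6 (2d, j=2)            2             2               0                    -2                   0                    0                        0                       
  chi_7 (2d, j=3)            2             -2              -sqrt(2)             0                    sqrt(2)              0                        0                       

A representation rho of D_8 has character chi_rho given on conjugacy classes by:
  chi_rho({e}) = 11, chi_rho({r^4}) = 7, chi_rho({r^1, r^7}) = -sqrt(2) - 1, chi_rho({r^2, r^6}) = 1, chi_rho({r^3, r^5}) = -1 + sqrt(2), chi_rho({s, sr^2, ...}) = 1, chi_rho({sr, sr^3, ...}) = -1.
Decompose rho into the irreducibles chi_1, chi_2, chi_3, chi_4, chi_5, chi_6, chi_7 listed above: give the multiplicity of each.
Multiplicities: chi_1: 1, chi_2: 1, chi_3: 2, chi_4: 1, chi_5: 0, chi_6: 2, chi_7: 1.

Use <chi_rho, chi> = (1/|G|) sum_C |C| * chi_rho(C) * conj(chi(C)) with |G| = 16 for each irreducible chi in the table:
  <chi_rho, chi_1> = (1/16)[1*(11)*conj(1) + 1*(7)*conj(1) + 2*(-sqrt(2) - 1)*conj(1) + 2*(1)*conj(1) + 2*(-1 + sqrt(2))*conj(1) + 4*(1)*conj(1) + 4*(-1)*conj(1)]
      = (1/16)[(11) + (7) + (-2*sqrt(2) - 2) + (2) + (-2 + 2*sqrt(2)) + (4) + (-4)] = 16/16 = 1
  <chi_rho, chi_2> = (1/16)[1*(11)*conj(1) + 1*(7)*conj(1) + 2*(-sqrt(2) - 1)*conj(1) + 2*(1)*conj(1) + 2*(-1 + sqrt(2))*conj(1) + 4*(1)*conj(-1) + 4*(-1)*conj(-1)]
      = (1/16)[(11) + (7) + (-2*sqrt(2) - 2) + (2) + (-2 + 2*sqrt(2)) + (-4) + (4)] = 16/16 = 1
  <chi_rho, chi_3> = (1/16)[1*(11)*conj(1) + 1*(7)*conj(1) + 2*(-sqrt(2) - 1)*conj(-1) + 2*(1)*conj(1) + 2*(-1 + sqrt(2))*conj(-1) + 4*(1)*conj(1) + 4*(-1)*conj(-1)]
      = (1/16)[(11) + (7) + (2 + 2*sqrt(2)) + (2) + (2 - 2*sqrt(2)) + (4) + (4)] = 32/16 = 2
  <chi_rho, chi_4> = (1/16)[1*(11)*conj(1) + 1*(7)*conj(1) + 2*(-sqrt(2) - 1)*conj(-1) + 2*(1)*conj(1) + 2*(-1 + sqrt(2))*conj(-1) + 4*(1)*conj(-1) + 4*(-1)*conj(1)]
      = (1/16)[(11) + (7) + (2 + 2*sqrt(2)) + (2) + (2 - 2*sqrt(2)) + (-4) + (-4)] = 16/16 = 1
  <chi_rho, chi_5> = (1/16)[1*(11)*conj(2) + 1*(7)*conj(-2) + 2*(-sqrt(2) - 1)*conj(sqrt(2)) + 2*(1)*conj(0) + 2*(-1 + sqrt(2))*conj(-sqrt(2)) + 4*(1)*conj(0) + 4*(-1)*conj(0)]
      = (1/16)[(22) + (-14) + (-4 - 2*sqrt(2)) + (0) + (-4 + 2*sqrt(2)) + (0) + (0)] = 0/16 = 0
  <chi_rho, chi_6> = (1/16)[1*(11)*conj(2) + 1*(7)*conj(2) + 2*(-sqrt(2) - 1)*conj(0) + 2*(1)*conj(-2) + 2*(-1 + sqrt(2))*conj(0) + 4*(1)*conj(0) + 4*(-1)*conj(0)]
      = (1/16)[(22) + (14) + (0) + (-4) + (0) + (0) + (0)] = 32/16 = 2
  <chi_rho, chi_7> = (1/16)[1*(11)*conj(2) + 1*(7)*conj(-2) + 2*(-sqrt(2) - 1)*conj(-sqrt(2)) + 2*(1)*conj(0) + 2*(-1 + sqrt(2))*conj(sqrt(2)) + 4*(1)*conj(0) + 4*(-1)*conj(0)]
      = (1/16)[(22) + (-14) + (2*sqrt(2) + 4) + (0) + (4 - 2*sqrt(2)) + (0) + (0)] = 16/16 = 1
Dimension check: dim(rho) = sum (mult * dim) = 1*1 + 1*1 + 2*1 + 1*1 + 0*2 + 2*2 + 1*2 = 11 = chi_rho(e) = 11.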